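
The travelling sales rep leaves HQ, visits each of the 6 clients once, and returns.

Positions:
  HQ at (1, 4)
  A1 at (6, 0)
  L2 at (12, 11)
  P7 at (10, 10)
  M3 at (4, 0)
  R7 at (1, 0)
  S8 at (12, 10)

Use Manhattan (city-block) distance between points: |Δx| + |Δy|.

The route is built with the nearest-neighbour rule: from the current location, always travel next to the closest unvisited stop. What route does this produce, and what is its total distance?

44 along HQ → R7 → M3 → A1 → P7 → S8 → L2 → HQ.

At HQ the remaining stops are R7 4, M3 7, A1 9, P7 15, S8 17, L2 18; go to R7.
At R7 the remaining stops are M3 3, A1 5, P7 19, S8 21, L2 22; go to M3.
At M3 the remaining stops are A1 2, P7 16, S8 18, L2 19; go to A1.
At A1 the remaining stops are P7 14, S8 16, L2 17; go to P7.
At P7 the remaining stops are S8 2, L2 3; go to S8.
At S8 the remaining stops are L2 1; go to L2.
Return L2→HQ: 18.
Total = 4 + 3 + 2 + 14 + 2 + 1 + 18 = 44.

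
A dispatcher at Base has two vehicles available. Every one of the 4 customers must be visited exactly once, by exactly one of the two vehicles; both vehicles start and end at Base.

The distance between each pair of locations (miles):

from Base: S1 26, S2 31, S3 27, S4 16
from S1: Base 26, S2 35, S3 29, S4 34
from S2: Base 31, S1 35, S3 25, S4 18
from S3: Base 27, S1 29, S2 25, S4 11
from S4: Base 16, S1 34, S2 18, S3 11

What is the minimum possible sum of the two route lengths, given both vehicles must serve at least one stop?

Minimum combined distance: 135 miles.

There are 2^3 − 1 = 7 ways to divide the 4 stops into two non-empty groups. For each, the best each vehicle can do is its own shortest tour through its group:
  {S1} + {S2, S3, S4}: 52 + 83 = 135
  {S2} + {S1, S3, S4}: 62 + 82 = 144
  {S1, S2} + {S3, S4}: 92 + 54 = 146
  {S3} + {S1, S2, S4}: 54 + 95 = 149
  {S1, S3} + {S2, S4}: 82 + 65 = 147
  {S2, S3} + {S1, S4}: 83 + 76 = 159
  … (7 splits in total)
Best: vehicle 1 Base → S1 → Base = 52; vehicle 2 Base → S2 → S3 → S4 → Base = 83; combined 135.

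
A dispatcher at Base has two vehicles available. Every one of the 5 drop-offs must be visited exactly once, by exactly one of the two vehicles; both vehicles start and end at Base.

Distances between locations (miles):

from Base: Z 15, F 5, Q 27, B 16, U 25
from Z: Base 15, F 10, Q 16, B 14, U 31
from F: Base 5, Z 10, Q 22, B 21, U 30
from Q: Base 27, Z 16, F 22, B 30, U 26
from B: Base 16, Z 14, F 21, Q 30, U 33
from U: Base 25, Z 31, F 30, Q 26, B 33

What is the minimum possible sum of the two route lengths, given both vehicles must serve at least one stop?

There are 2^4 − 1 = 15 ways to divide the 5 stops into two non-empty groups. For each, the best each vehicle can do is its own shortest tour through its group:
  {Z} + {F, Q, B, U}: 30 + 102 = 132
  {F} + {Z, Q, B, U}: 10 + 97 = 107
  {Z, F} + {Q, B, U}: 30 + 97 = 127
  {Q} + {Z, F, B, U}: 54 + 87 = 141
  {Z, Q} + {F, B, U}: 58 + 84 = 142
  {F, Q} + {Z, B, U}: 54 + 86 = 140
  … (15 splits in total)
Best: vehicle 1 Base → F → Base = 10; vehicle 2 Base → B → Z → Q → U → Base = 97; combined 107.

107 miles — the smallest possible combined total.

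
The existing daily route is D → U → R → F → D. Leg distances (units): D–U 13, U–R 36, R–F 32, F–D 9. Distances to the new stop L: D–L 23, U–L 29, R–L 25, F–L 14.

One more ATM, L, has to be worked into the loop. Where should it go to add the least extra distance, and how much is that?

Minimum extra distance: 7, inserting L between R and F.

Insertion cost between consecutive stops i–j is d(i,L) + d(L,j) − d(i,j):
  between D and U: 23 + 29 − 13 = 39
  between U and R: 29 + 25 − 36 = 18
  between R and F: 25 + 14 − 32 = 7
  between F and D: 14 + 23 − 9 = 28
Cheapest insertion is between R and F, adding 7.
New total = 90 + 7 = 97.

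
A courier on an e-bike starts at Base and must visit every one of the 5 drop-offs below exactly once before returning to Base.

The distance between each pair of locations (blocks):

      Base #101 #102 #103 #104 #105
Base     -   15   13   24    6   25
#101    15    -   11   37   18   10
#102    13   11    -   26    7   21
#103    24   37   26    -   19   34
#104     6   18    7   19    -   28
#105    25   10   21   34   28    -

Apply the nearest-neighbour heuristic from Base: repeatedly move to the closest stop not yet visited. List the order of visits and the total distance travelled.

At Base the remaining stops are #104 6, #102 13, #101 15, #103 24, #105 25; go to #104.
At #104 the remaining stops are #102 7, #101 18, #103 19, #105 28; go to #102.
At #102 the remaining stops are #101 11, #105 21, #103 26; go to #101.
At #101 the remaining stops are #105 10, #103 37; go to #105.
At #105 the remaining stops are #103 34; go to #103.
Return #103→Base: 24.
Total = 6 + 7 + 11 + 10 + 34 + 24 = 92.

Nearest-neighbour total = 92 blocks; route Base → #104 → #102 → #101 → #105 → #103 → Base.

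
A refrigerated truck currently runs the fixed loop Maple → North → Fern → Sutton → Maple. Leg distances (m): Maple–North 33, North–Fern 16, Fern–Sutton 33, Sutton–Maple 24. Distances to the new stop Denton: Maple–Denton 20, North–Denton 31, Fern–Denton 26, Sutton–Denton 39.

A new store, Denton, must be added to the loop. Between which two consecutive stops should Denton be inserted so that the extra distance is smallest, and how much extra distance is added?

Adding 18 m by placing Denton on the Maple–North leg.

Insertion cost between consecutive stops i–j is d(i,Denton) + d(Denton,j) − d(i,j):
  between Maple and North: 20 + 31 − 33 = 18
  between North and Fern: 31 + 26 − 16 = 41
  between Fern and Sutton: 26 + 39 − 33 = 32
  between Sutton and Maple: 39 + 20 − 24 = 35
Cheapest insertion is between Maple and North, adding 18.
New total = 106 + 18 = 124.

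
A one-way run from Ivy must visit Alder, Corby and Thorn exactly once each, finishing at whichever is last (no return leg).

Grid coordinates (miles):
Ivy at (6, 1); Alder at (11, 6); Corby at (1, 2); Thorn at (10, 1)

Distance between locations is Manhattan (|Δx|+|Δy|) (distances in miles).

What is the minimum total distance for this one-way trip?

Minimum one-way distance = 22 miles.

There are 3! = 6 possible orderings.
Ivy→Alder→Corby→Thorn: 10+14+10 = 34
Ivy→Alder→Thorn→Corby: 10+6+10 = 26
Ivy→Corby→Alder→Thorn: 6+14+6 = 26
Ivy→Corby→Thorn→Alder: 6+10+6 = 22
Ivy→Thorn→Alder→Corby: 4+6+14 = 24
Ivy→Thorn→Corby→Alder: 4+10+14 = 28
The minimum is 22.
One shortest path: Ivy → Corby → Thorn → Alder.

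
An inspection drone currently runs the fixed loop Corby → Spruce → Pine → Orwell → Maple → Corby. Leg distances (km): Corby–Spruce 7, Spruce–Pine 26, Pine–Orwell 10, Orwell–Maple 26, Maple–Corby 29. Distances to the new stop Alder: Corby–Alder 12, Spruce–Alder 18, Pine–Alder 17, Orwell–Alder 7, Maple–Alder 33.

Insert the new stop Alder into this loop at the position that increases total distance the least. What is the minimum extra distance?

Minimum extra distance: 9 km, inserting Alder between Spruce and Pine.

Insertion cost between consecutive stops i–j is d(i,Alder) + d(Alder,j) − d(i,j):
  between Corby and Spruce: 12 + 18 − 7 = 23
  between Spruce and Pine: 18 + 17 − 26 = 9
  between Pine and Orwell: 17 + 7 − 10 = 14
  between Orwell and Maple: 7 + 33 − 26 = 14
  between Maple and Corby: 33 + 12 − 29 = 16
Cheapest insertion is between Spruce and Pine, adding 9.
New total = 98 + 9 = 107.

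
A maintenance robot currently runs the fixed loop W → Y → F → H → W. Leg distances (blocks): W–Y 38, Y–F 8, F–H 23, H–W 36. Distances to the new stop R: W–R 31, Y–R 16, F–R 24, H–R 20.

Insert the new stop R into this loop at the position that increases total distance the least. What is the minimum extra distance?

Insertion cost between consecutive stops i–j is d(i,R) + d(R,j) − d(i,j):
  between W and Y: 31 + 16 − 38 = 9
  between Y and F: 16 + 24 − 8 = 32
  between F and H: 24 + 20 − 23 = 21
  between H and W: 20 + 31 − 36 = 15
Cheapest insertion is between W and Y, adding 9.
New total = 105 + 9 = 114.

+9 blocks — insert R between W and Y.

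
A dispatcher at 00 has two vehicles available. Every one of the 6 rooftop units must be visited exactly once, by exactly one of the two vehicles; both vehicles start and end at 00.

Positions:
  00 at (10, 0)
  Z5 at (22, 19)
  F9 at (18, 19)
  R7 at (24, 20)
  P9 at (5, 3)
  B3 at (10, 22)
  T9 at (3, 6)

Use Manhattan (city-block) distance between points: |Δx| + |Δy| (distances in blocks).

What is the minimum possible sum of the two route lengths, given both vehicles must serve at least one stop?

Check every non-empty split of the stops between the two vehicles; for each half take its own optimal tour:
  {Z5} + {F9, R7, P9, B3, T9}: 62 + 86 = 148
  {F9} + {Z5, R7, P9, B3, T9}: 54 + 86 = 140
  {Z5, F9} + {R7, P9, B3, T9}: 62 + 86 = 148
  {R7} + {Z5, F9, P9, B3, T9}: 68 + 82 = 150
  {Z5, R7} + {F9, P9, B3, T9}: 68 + 74 = 142
  {F9, R7} + {Z5, P9, B3, T9}: 68 + 82 = 150
  … (31 splits in total)
  {Z5, F9, R7, B3} + {P9, T9}: 72 + 26 = 98  ← best
Best: vehicle 1 00 → F9 → Z5 → R7 → B3 → 00 = 72; vehicle 2 00 → P9 → T9 → 00 = 26; combined 98.

98 blocks — the smallest possible combined total.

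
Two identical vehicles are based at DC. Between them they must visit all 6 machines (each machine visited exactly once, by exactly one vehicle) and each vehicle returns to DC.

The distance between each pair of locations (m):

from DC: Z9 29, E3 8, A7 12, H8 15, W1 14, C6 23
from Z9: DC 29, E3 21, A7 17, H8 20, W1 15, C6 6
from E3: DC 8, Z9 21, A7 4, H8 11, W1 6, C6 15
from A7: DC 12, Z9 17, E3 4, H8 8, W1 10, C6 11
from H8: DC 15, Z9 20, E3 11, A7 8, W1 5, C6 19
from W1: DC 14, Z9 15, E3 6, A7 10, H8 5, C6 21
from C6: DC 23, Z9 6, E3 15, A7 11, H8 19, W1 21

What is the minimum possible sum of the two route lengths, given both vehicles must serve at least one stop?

80 m — the smallest possible combined total.

Check every non-empty split of the stops between the two vehicles; for each half take its own optimal tour:
  {Z9} + {E3, A7, H8, W1, C6}: 58 + 61 = 119
  {E3} + {Z9, A7, H8, W1, C6}: 16 + 64 = 80
  {Z9, E3} + {A7, H8, W1, C6}: 58 + 61 = 119
  {A7} + {Z9, E3, H8, W1, C6}: 24 + 64 = 88
  {Z9, A7} + {E3, H8, W1, C6}: 58 + 61 = 119
  {E3, A7} + {Z9, H8, W1, C6}: 24 + 64 = 88
  … (31 splits in total)
Best: vehicle 1 DC → E3 → DC = 16; vehicle 2 DC → A7 → C6 → Z9 → W1 → H8 → DC = 64; combined 80.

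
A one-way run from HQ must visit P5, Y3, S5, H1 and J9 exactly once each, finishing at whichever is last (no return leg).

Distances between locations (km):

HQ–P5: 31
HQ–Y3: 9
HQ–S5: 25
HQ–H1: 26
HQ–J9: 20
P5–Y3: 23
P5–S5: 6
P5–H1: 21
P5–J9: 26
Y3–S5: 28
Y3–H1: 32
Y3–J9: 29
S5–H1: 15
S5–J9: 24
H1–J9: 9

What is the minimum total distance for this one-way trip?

There are 5! = 120 possible orderings.
HQ → P5 → Y3 → S5 → H1 → J9: 31+23+28+15+9 = 106
HQ → P5 → Y3 → S5 → J9 → H1: 31+23+28+24+9 = 115
HQ → P5 → Y3 → H1 → S5 → J9: 31+23+32+15+24 = 125
HQ → P5 → Y3 → H1 → J9 → S5: 31+23+32+9+24 = 119
HQ → P5 → Y3 → J9 → S5 → H1: 31+23+29+24+15 = 122
HQ → P5 → Y3 → J9 → H1 → S5: 31+23+29+9+15 = 107
HQ → P5 → S5 → Y3 → H1 → J9: 31+6+28+32+9 = 106
HQ → P5 → S5 → Y3 → J9 → H1: 31+6+28+29+9 = 103
HQ → P5 → S5 → H1 → Y3 → J9: 31+6+15+32+29 = 113
HQ → P5 → S5 → H1 → J9 → Y3: 31+6+15+9+29 = 90
HQ → P5 → S5 → J9 → Y3 → H1: 31+6+24+29+32 = 122
HQ → P5 → S5 → J9 → H1 → Y3: 31+6+24+9+32 = 102
HQ → P5 → H1 → Y3 → S5 → J9: 31+21+32+28+24 = 136
HQ → P5 → H1 → Y3 → J9 → S5: 31+21+32+29+24 = 137
… (106 more)
HQ → Y3 → P5 → S5 → H1 → J9: 9+23+6+15+9 = 62  ← best
The minimum is 62.
One shortest path: HQ → Y3 → P5 → S5 → H1 → J9.

Shortest open route: 62 km.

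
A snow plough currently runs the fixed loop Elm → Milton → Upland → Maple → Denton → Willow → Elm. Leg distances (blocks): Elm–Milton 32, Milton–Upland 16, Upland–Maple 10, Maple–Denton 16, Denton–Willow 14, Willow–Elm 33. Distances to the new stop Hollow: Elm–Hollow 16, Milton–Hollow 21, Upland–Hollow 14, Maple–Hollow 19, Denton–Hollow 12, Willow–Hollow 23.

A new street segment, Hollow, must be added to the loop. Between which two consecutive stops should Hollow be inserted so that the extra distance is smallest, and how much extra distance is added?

Insertion cost between consecutive stops i–j is d(i,Hollow) + d(Hollow,j) − d(i,j):
  between Elm and Milton: 16 + 21 − 32 = 5
  between Milton and Upland: 21 + 14 − 16 = 19
  between Upland and Maple: 14 + 19 − 10 = 23
  between Maple and Denton: 19 + 12 − 16 = 15
  between Denton and Willow: 12 + 23 − 14 = 21
  between Willow and Elm: 23 + 16 − 33 = 6
Cheapest insertion is between Elm and Milton, adding 5.
New total = 121 + 5 = 126.

Minimum extra distance: 5 blocks, inserting Hollow between Elm and Milton.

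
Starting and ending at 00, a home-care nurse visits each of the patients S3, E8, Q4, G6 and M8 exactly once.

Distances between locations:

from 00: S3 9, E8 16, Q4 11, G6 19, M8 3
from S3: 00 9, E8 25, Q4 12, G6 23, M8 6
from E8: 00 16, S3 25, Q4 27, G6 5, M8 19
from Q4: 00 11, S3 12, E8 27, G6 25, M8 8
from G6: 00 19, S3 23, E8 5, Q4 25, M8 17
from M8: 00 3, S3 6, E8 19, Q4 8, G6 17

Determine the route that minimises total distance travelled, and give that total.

There are 60 distinct closed tours to check (reversals are equivalent).
00-S3-E8-Q4-G6-M8-00: 9+25+27+25+17+3 = 106
00-S3-E8-Q4-M8-G6-00: 9+25+27+8+17+19 = 105
00-S3-E8-G6-Q4-M8-00: 9+25+5+25+8+3 = 75
00-S3-E8-G6-M8-Q4-00: 9+25+5+17+8+11 = 75
00-S3-E8-M8-Q4-G6-00: 9+25+19+8+25+19 = 105
00-S3-E8-M8-G6-Q4-00: 9+25+19+17+25+11 = 106
00-S3-Q4-E8-G6-M8-00: 9+12+27+5+17+3 = 73
00-S3-Q4-E8-M8-G6-00: 9+12+27+19+17+19 = 103
00-S3-Q4-G6-E8-M8-00: 9+12+25+5+19+3 = 73
00-S3-Q4-G6-M8-E8-00: 9+12+25+17+19+16 = 98
00-S3-Q4-M8-E8-G6-00: 9+12+8+19+5+19 = 72
00-S3-Q4-M8-G6-E8-00: 9+12+8+17+5+16 = 67
00-S3-G6-E8-Q4-M8-00: 9+23+5+27+8+3 = 75
00-S3-G6-E8-M8-Q4-00: 9+23+5+19+8+11 = 75
… (46 more)
The minimum is 67.
One optimal route: 00 → S3 → Q4 → M8 → G6 → E8 → 00 (or its reverse).

Minimum total distance: 67.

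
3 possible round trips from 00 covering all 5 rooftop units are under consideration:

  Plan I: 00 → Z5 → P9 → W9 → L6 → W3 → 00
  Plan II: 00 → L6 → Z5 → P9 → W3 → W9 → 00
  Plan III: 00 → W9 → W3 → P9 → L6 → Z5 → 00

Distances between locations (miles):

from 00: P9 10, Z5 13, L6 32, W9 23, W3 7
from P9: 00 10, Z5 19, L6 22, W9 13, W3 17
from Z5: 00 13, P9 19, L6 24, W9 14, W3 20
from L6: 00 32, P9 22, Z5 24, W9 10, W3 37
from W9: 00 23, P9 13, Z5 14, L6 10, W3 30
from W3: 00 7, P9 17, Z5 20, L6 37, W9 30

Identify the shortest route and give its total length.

Plan I: 13 + 19 + 13 + 10 + 37 + 7 = 99
Plan II: 32 + 24 + 19 + 17 + 30 + 23 = 145
Plan III: 23 + 30 + 17 + 22 + 24 + 13 = 129

Shortest is Plan I, total 99 miles.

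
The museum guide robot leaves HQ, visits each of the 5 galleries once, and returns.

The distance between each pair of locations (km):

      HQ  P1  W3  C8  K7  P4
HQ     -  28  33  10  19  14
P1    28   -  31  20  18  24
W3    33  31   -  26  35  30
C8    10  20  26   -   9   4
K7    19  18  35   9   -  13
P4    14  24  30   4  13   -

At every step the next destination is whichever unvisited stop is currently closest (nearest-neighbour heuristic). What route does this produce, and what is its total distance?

From HQ: distances to unvisited — C8=10, P4=14, K7=19, P1=28, W3=33. Nearest is C8 (10).
From C8: distances to unvisited — P4=4, K7=9, P1=20, W3=26. Nearest is P4 (4).
From P4: distances to unvisited — K7=13, P1=24, W3=30. Nearest is K7 (13).
From K7: distances to unvisited — P1=18, W3=35. Nearest is P1 (18).
From P1: distances to unvisited — W3=31. Nearest is W3 (31).
Return W3→HQ: 33.
Total = 10 + 4 + 13 + 18 + 31 + 33 = 109.

Nearest-neighbour total = 109 km; route HQ → C8 → P4 → K7 → P1 → W3 → HQ.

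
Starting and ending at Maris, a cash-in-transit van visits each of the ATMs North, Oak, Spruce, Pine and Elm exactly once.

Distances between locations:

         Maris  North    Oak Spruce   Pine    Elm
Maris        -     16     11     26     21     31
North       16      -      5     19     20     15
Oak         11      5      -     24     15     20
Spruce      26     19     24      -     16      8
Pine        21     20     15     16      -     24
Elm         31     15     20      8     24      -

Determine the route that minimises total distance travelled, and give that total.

With 5 stops there are 5!/2 = 60 distinct round trips (a route and its reverse cost the same).
Maris - North - Oak - Spruce - Pine - Elm - Maris: 16+5+24+16+24+31 = 116
Maris - North - Oak - Spruce - Elm - Pine - Maris: 16+5+24+8+24+21 = 98
Maris - North - Oak - Pine - Spruce - Elm - Maris: 16+5+15+16+8+31 = 91
Maris - North - Oak - Pine - Elm - Spruce - Maris: 16+5+15+24+8+26 = 94
Maris - North - Oak - Elm - Spruce - Pine - Maris: 16+5+20+8+16+21 = 86
Maris - North - Oak - Elm - Pine - Spruce - Maris: 16+5+20+24+16+26 = 107
Maris - North - Spruce - Oak - Pine - Elm - Maris: 16+19+24+15+24+31 = 129
Maris - North - Spruce - Oak - Elm - Pine - Maris: 16+19+24+20+24+21 = 124
Maris - North - Spruce - Pine - Oak - Elm - Maris: 16+19+16+15+20+31 = 117
Maris - North - Spruce - Pine - Elm - Oak - Maris: 16+19+16+24+20+11 = 106
Maris - North - Spruce - Elm - Oak - Pine - Maris: 16+19+8+20+15+21 = 99
Maris - North - Spruce - Elm - Pine - Oak - Maris: 16+19+8+24+15+11 = 93
Maris - North - Pine - Oak - Spruce - Elm - Maris: 16+20+15+24+8+31 = 114
Maris - North - Pine - Oak - Elm - Spruce - Maris: 16+20+15+20+8+26 = 105
… (46 more)
Maris - Oak - North - Elm - Spruce - Pine - Maris: 11+5+15+8+16+21 = 76  ← best
The minimum is 76.
One optimal route: Maris → Oak → North → Elm → Spruce → Pine → Maris (or its reverse).

Minimum total distance: 76.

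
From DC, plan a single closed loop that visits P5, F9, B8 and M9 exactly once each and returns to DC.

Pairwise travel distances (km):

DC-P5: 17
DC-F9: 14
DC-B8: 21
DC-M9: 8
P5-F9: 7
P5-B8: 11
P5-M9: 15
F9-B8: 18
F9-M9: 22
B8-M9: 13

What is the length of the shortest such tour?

Minimum total distance: 53 km.

DC-P5-F9-B8-M9-DC: 17+7+18+13+8 = 63
DC-P5-F9-M9-B8-DC: 17+7+22+13+21 = 80
DC-P5-B8-F9-M9-DC: 17+11+18+22+8 = 76
DC-P5-B8-M9-F9-DC: 17+11+13+22+14 = 77
DC-P5-M9-F9-B8-DC: 17+15+22+18+21 = 93
DC-P5-M9-B8-F9-DC: 17+15+13+18+14 = 77
DC-F9-P5-B8-M9-DC: 14+7+11+13+8 = 53
DC-F9-P5-M9-B8-DC: 14+7+15+13+21 = 70
DC-F9-B8-P5-M9-DC: 14+18+11+15+8 = 66
DC-F9-M9-P5-B8-DC: 14+22+15+11+21 = 83
DC-B8-P5-F9-M9-DC: 21+11+7+22+8 = 69
DC-B8-F9-P5-M9-DC: 21+18+7+15+8 = 69
The minimum is 53.
One optimal route: DC → F9 → P5 → B8 → M9 → DC (or its reverse).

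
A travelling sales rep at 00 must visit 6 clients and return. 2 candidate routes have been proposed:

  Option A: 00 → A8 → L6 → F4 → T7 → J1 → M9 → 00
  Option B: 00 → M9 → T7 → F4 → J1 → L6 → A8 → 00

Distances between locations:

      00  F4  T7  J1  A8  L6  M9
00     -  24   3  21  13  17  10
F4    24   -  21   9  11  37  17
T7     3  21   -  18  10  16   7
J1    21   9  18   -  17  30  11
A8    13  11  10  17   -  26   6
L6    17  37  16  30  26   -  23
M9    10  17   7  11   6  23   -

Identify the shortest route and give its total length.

Option A: 13 + 26 + 37 + 21 + 18 + 11 + 10 = 136
Option B: 10 + 7 + 21 + 9 + 30 + 26 + 13 = 116

116 — Option B is the shortest.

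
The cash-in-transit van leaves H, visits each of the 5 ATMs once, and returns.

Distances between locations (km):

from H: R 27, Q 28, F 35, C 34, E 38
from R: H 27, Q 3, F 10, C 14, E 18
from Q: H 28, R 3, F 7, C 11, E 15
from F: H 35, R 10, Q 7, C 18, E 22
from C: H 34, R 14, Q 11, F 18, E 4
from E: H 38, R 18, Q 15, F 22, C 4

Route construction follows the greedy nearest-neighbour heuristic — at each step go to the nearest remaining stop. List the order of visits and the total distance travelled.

97 km along H → R → Q → F → C → E → H.

H → [R:27 / Q:28 / C:34 / F:35 / E:38] → R (27)
R → [Q:3 / F:10 / C:14 / E:18] → Q (3)
Q → [F:7 / C:11 / E:15] → F (7)
F → [C:18 / E:22] → C (18)
C → [E:4] → E (4)
Return E→H: 38.
Total = 27 + 3 + 7 + 18 + 4 + 38 = 97.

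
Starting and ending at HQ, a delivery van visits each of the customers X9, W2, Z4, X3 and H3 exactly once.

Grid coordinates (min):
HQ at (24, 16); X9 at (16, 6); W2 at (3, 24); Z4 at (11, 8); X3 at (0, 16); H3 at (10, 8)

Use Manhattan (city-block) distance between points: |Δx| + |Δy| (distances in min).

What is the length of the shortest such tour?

With 5 stops there are 5!/2 = 60 distinct round trips (a route and its reverse cost the same).
HQ → X9 → W2 → Z4 → X3 → H3 → HQ: 18+31+24+19+18+22 = 132
HQ → X9 → W2 → Z4 → H3 → X3 → HQ: 18+31+24+1+18+24 = 116
HQ → X9 → W2 → X3 → Z4 → H3 → HQ: 18+31+11+19+1+22 = 102
HQ → X9 → W2 → X3 → H3 → Z4 → HQ: 18+31+11+18+1+21 = 100
HQ → X9 → W2 → H3 → Z4 → X3 → HQ: 18+31+23+1+19+24 = 116
HQ → X9 → W2 → H3 → X3 → Z4 → HQ: 18+31+23+18+19+21 = 130
HQ → X9 → Z4 → W2 → X3 → H3 → HQ: 18+7+24+11+18+22 = 100
HQ → X9 → Z4 → W2 → H3 → X3 → HQ: 18+7+24+23+18+24 = 114
HQ → X9 → Z4 → X3 → W2 → H3 → HQ: 18+7+19+11+23+22 = 100
HQ → X9 → Z4 → X3 → H3 → W2 → HQ: 18+7+19+18+23+29 = 114
HQ → X9 → Z4 → H3 → W2 → X3 → HQ: 18+7+1+23+11+24 = 84
HQ → X9 → Z4 → H3 → X3 → W2 → HQ: 18+7+1+18+11+29 = 84
HQ → X9 → X3 → W2 → Z4 → H3 → HQ: 18+26+11+24+1+22 = 102
HQ → X9 → X3 → W2 → H3 → Z4 → HQ: 18+26+11+23+1+21 = 100
… (46 more)
The minimum is 84.
One optimal route: HQ → X9 → Z4 → H3 → W2 → X3 → HQ (or its reverse).

84 min — the shortest possible round trip.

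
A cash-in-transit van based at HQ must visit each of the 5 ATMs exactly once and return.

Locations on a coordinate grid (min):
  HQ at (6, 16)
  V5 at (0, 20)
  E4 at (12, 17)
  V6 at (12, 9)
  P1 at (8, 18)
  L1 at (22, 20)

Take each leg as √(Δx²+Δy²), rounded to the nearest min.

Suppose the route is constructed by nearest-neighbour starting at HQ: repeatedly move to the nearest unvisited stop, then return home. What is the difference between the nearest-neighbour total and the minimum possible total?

HQ: P1=3, E4=6, V5=7, V6=9, L1=16 ⇒ P1
P1: E4=4, V5=8, V6=10, L1=14 ⇒ E4
E4: V6=8, L1=10, V5=12 ⇒ V6
V6: L1=15, V5=16 ⇒ L1
L1: V5=22 ⇒ V5
NN route HQ → P1 → E4 → V6 → L1 → V5 → HQ costs 59.
Optimal: HQ → V5 → P1 → E4 → L1 → V6 → HQ costs 53 (by enumerating all 60 distinct tours).
Excess = 59 − 53 = 6.

The nearest-neighbour route is 6 min longer than optimal.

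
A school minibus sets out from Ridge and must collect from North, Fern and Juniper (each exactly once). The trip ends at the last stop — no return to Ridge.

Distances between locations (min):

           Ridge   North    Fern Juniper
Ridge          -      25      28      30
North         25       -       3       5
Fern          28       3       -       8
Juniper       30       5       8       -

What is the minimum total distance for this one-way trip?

Minimum one-way distance = 36 min.

There are 3! = 6 possible orderings.
Ridge - North - Fern - Juniper: 25+3+8 = 36
Ridge - North - Juniper - Fern: 25+5+8 = 38
Ridge - Fern - North - Juniper: 28+3+5 = 36
Ridge - Fern - Juniper - North: 28+8+5 = 41
Ridge - Juniper - North - Fern: 30+5+3 = 38
Ridge - Juniper - Fern - North: 30+8+3 = 41
The minimum is 36.
One shortest path: Ridge → North → Fern → Juniper.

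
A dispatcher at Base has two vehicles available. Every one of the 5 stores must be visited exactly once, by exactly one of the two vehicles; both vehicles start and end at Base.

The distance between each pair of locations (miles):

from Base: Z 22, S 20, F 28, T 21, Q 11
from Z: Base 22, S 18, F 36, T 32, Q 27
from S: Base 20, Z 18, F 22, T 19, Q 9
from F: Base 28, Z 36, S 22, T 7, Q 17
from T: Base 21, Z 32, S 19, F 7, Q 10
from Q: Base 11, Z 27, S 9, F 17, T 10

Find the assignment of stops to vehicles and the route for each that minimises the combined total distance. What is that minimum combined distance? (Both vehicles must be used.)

There are 2^4 − 1 = 15 ways to divide the 5 stops into two non-empty groups. For each, the best each vehicle can do is its own shortest tour through its group:
  {Z} + {S, F, T, Q}: 44 + 70 = 114
  {S} + {Z, F, T, Q}: 40 + 86 = 126
  {Z, S} + {F, T, Q}: 60 + 56 = 116
  {F} + {Z, S, T, Q}: 56 + 80 = 136
  {Z, F} + {S, T, Q}: 86 + 60 = 146
  {S, F} + {Z, T, Q}: 70 + 75 = 145
  … (15 splits in total)
  {Z, S, F, T} + {Q}: 90 + 22 = 112  ← best
Best: vehicle 1 Base → Z → S → F → T → Base = 90; vehicle 2 Base → Q → Base = 22; combined 112.

112 miles — the smallest possible combined total.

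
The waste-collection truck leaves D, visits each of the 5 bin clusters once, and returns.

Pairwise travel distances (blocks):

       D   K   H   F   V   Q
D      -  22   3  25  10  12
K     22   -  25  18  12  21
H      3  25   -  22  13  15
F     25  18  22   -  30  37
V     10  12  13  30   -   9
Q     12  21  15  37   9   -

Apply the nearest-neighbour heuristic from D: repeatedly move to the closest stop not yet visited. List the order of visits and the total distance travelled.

D → [H:3 / V:10 / Q:12 / K:22 / F:25] → H (3)
H → [V:13 / Q:15 / F:22 / K:25] → V (13)
V → [Q:9 / K:12 / F:30] → Q (9)
Q → [K:21 / F:37] → K (21)
K → [F:18] → F (18)
Return F→D: 25.
Total = 3 + 13 + 9 + 21 + 18 + 25 = 89.

89 blocks along D → H → V → Q → K → F → D.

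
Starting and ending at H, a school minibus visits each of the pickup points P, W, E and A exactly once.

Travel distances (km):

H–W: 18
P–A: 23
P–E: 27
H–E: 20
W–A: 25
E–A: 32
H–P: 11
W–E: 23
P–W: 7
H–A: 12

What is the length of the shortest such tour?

There are 12 distinct closed tours to check (reversals are equivalent).
H - P - W - E - A - H: 11+7+23+32+12 = 85
H - P - W - A - E - H: 11+7+25+32+20 = 95
H - P - E - W - A - H: 11+27+23+25+12 = 98
H - P - E - A - W - H: 11+27+32+25+18 = 113
H - P - A - W - E - H: 11+23+25+23+20 = 102
H - P - A - E - W - H: 11+23+32+23+18 = 107
H - W - P - E - A - H: 18+7+27+32+12 = 96
H - W - P - A - E - H: 18+7+23+32+20 = 100
H - W - E - P - A - H: 18+23+27+23+12 = 103
H - W - A - P - E - H: 18+25+23+27+20 = 113
H - E - P - W - A - H: 20+27+7+25+12 = 91
H - E - W - P - A - H: 20+23+7+23+12 = 85
The minimum is 85.
One optimal route: H → P → W → E → A → H (or its reverse).

Shortest round trip = 85 km.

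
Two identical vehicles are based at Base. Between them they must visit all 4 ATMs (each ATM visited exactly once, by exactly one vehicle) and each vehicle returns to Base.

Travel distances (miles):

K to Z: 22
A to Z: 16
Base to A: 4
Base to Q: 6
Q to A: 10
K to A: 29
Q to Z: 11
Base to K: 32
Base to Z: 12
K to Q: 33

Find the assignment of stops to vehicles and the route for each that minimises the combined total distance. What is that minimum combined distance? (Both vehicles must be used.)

Minimum combined distance: 79 miles.

Check every non-empty split of the stops between the two vehicles; for each half take its own optimal tour:
  {K} + {Q, A, Z}: 64 + 37 = 101
  {Q} + {K, A, Z}: 12 + 67 = 79
  {K, Q} + {A, Z}: 71 + 32 = 103
  {A} + {K, Q, Z}: 8 + 71 = 79
  {K, A} + {Q, Z}: 65 + 29 = 94
  {Q, A} + {K, Z}: 20 + 66 = 86
  … (7 splits in total)
Best: vehicle 1 Base → Q → Base = 12; vehicle 2 Base → A → K → Z → Base = 67; combined 79.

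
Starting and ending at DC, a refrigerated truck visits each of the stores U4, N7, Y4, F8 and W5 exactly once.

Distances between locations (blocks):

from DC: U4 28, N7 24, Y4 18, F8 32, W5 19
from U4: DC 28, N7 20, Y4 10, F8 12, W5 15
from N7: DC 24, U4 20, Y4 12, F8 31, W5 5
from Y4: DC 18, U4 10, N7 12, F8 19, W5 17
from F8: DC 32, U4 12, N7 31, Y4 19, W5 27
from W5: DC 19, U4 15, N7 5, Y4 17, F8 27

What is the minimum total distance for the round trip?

With 5 stops there are 5!/2 = 60 distinct round trips (a route and its reverse cost the same).
DC - U4 - N7 - Y4 - F8 - W5 - DC: 28+20+12+19+27+19 = 125
DC - U4 - N7 - Y4 - W5 - F8 - DC: 28+20+12+17+27+32 = 136
DC - U4 - N7 - F8 - Y4 - W5 - DC: 28+20+31+19+17+19 = 134
DC - U4 - N7 - F8 - W5 - Y4 - DC: 28+20+31+27+17+18 = 141
DC - U4 - N7 - W5 - Y4 - F8 - DC: 28+20+5+17+19+32 = 121
DC - U4 - N7 - W5 - F8 - Y4 - DC: 28+20+5+27+19+18 = 117
DC - U4 - Y4 - N7 - F8 - W5 - DC: 28+10+12+31+27+19 = 127
DC - U4 - Y4 - N7 - W5 - F8 - DC: 28+10+12+5+27+32 = 114
DC - U4 - Y4 - F8 - N7 - W5 - DC: 28+10+19+31+5+19 = 112
DC - U4 - Y4 - F8 - W5 - N7 - DC: 28+10+19+27+5+24 = 113
DC - U4 - Y4 - W5 - N7 - F8 - DC: 28+10+17+5+31+32 = 123
DC - U4 - Y4 - W5 - F8 - N7 - DC: 28+10+17+27+31+24 = 137
DC - U4 - F8 - N7 - Y4 - W5 - DC: 28+12+31+12+17+19 = 119
DC - U4 - F8 - N7 - W5 - Y4 - DC: 28+12+31+5+17+18 = 111
… (46 more)
DC - F8 - U4 - Y4 - N7 - W5 - DC: 32+12+10+12+5+19 = 90  ← best
The minimum is 90.
One optimal route: DC → F8 → U4 → Y4 → N7 → W5 → DC (or its reverse).

Minimum total distance: 90 blocks.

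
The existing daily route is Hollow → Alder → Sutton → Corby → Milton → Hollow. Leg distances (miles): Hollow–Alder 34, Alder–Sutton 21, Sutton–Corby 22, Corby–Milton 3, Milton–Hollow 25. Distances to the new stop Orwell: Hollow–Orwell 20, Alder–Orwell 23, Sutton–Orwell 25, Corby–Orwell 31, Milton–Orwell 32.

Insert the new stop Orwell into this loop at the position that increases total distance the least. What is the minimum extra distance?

Insertion cost between consecutive stops i–j is d(i,Orwell) + d(Orwell,j) − d(i,j):
  between Hollow and Alder: 20 + 23 − 34 = 9
  between Alder and Sutton: 23 + 25 − 21 = 27
  between Sutton and Corby: 25 + 31 − 22 = 34
  between Corby and Milton: 31 + 32 − 3 = 60
  between Milton and Hollow: 32 + 20 − 25 = 27
Cheapest insertion is between Hollow and Alder, adding 9.
New total = 105 + 9 = 114.

Minimum extra distance: 9 miles, inserting Orwell between Hollow and Alder.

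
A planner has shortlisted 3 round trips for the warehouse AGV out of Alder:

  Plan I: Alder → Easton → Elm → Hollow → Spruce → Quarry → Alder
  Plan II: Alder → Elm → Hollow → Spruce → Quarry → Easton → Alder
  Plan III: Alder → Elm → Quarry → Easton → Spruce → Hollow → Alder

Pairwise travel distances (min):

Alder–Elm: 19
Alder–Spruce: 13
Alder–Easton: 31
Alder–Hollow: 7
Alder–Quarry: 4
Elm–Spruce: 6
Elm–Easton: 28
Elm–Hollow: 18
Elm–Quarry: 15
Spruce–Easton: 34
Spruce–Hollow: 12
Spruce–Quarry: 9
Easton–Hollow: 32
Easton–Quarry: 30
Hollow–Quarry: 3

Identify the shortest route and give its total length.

Shortest is Plan I, total 102 min.

Plan I: 31 + 28 + 18 + 12 + 9 + 4 = 102
Plan II: 19 + 18 + 12 + 9 + 30 + 31 = 119
Plan III: 19 + 15 + 30 + 34 + 12 + 7 = 117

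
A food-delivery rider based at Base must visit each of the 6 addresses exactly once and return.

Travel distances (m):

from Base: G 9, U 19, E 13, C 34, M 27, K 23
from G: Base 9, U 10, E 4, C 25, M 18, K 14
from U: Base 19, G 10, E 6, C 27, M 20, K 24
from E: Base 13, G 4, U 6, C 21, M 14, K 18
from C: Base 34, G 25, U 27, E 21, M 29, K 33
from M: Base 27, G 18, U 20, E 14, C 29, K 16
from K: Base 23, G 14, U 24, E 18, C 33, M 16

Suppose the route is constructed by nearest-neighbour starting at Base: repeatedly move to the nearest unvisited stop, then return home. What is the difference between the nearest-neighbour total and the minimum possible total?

From Base: G=9, E=13, U=19, K=23, M=27, C=34 → choose G (9).
From G: E=4, U=10, K=14, M=18, C=25 → choose E (4).
From E: U=6, M=14, K=18, C=21 → choose U (6).
From U: M=20, K=24, C=27 → choose M (20).
From M: K=16, C=29 → choose K (16).
From K: C=33 → choose C (33).
NN route Base → G → E → U → M → K → C → Base costs 122.
Optimal: Base → G → U → E → C → M → K → Base costs 114 (by enumerating all 360 distinct tours).
Excess = 122 − 114 = 8.

Excess over optimum: 8 m.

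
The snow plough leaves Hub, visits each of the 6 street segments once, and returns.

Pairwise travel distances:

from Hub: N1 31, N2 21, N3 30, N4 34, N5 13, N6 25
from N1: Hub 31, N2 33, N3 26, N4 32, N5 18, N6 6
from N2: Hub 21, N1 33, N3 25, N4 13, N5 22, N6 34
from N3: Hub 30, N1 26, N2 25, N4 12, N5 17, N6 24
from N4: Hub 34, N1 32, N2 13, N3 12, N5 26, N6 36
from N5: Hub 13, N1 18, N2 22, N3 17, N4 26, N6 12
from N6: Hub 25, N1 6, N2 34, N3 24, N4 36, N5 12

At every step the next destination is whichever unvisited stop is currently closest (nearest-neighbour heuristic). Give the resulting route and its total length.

Total distance 103 via the nearest-neighbour route Hub → N5 → N6 → N1 → N3 → N4 → N2 → Hub.

From Hub: distances to unvisited — N5=13, N2=21, N6=25, N3=30, N1=31, N4=34. Nearest is N5 (13).
From N5: distances to unvisited — N6=12, N3=17, N1=18, N2=22, N4=26. Nearest is N6 (12).
From N6: distances to unvisited — N1=6, N3=24, N2=34, N4=36. Nearest is N1 (6).
From N1: distances to unvisited — N3=26, N4=32, N2=33. Nearest is N3 (26).
From N3: distances to unvisited — N4=12, N2=25. Nearest is N4 (12).
From N4: distances to unvisited — N2=13. Nearest is N2 (13).
Return N2→Hub: 21.
Total = 13 + 12 + 6 + 26 + 12 + 13 + 21 = 103.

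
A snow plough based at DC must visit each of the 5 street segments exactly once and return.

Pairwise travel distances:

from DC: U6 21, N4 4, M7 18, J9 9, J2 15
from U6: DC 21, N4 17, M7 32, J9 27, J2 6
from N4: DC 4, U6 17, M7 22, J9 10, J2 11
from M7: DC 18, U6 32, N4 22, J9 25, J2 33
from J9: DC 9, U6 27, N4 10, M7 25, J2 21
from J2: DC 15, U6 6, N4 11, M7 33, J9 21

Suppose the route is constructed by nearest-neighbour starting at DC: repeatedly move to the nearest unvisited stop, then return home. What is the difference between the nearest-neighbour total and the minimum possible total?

Excess over optimum: 5.

DC: N4=4, J9=9, J2=15, M7=18, U6=21 ⇒ N4
N4: J9=10, J2=11, U6=17, M7=22 ⇒ J9
J9: J2=21, M7=25, U6=27 ⇒ J2
J2: U6=6, M7=33 ⇒ U6
U6: M7=32 ⇒ M7
NN route DC → N4 → J9 → J2 → U6 → M7 → DC costs 91.
Optimal: DC → M7 → U6 → J2 → N4 → J9 → DC costs 86 (by enumerating all 60 distinct tours).
Excess = 91 − 86 = 5.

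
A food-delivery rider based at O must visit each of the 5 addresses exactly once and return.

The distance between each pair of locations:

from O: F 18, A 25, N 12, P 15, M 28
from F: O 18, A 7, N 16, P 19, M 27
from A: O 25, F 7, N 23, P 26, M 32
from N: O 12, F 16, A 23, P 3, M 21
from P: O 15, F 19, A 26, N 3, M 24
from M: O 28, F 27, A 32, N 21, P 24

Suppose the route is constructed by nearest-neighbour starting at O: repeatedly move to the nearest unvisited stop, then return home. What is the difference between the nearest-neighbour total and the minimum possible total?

O: N=12, P=15, F=18, A=25, M=28 ⇒ N
N: P=3, F=16, M=21, A=23 ⇒ P
P: F=19, M=24, A=26 ⇒ F
F: A=7, M=27 ⇒ A
A: M=32 ⇒ M
NN route O → N → P → F → A → M → O costs 101.
Optimal: O → F → A → M → N → P → O costs 96 (by enumerating all 60 distinct tours).
Excess = 101 − 96 = 5.

5 longer than the optimal tour.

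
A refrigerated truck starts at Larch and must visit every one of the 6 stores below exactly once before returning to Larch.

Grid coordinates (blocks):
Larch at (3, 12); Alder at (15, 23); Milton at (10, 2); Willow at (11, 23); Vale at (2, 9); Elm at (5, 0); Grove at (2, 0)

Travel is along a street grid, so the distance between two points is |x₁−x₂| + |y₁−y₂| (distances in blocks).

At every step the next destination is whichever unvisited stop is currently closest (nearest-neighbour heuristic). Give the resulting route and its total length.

Larch → [Vale:4 / Grove:13 / Elm:14 / Milton:17 / Willow:19 / Alder:23] → Vale (4)
Vale → [Grove:9 / Elm:12 / Milton:15 / Willow:23 / Alder:27] → Grove (9)
Grove → [Elm:3 / Milton:10 / Willow:32 / Alder:36] → Elm (3)
Elm → [Milton:7 / Willow:29 / Alder:33] → Milton (7)
Milton → [Willow:22 / Alder:26] → Willow (22)
Willow → [Alder:4] → Alder (4)
Return Alder→Larch: 23.
Total = 4 + 9 + 3 + 7 + 22 + 4 + 23 = 72.

72 blocks along Larch → Vale → Grove → Elm → Milton → Willow → Alder → Larch.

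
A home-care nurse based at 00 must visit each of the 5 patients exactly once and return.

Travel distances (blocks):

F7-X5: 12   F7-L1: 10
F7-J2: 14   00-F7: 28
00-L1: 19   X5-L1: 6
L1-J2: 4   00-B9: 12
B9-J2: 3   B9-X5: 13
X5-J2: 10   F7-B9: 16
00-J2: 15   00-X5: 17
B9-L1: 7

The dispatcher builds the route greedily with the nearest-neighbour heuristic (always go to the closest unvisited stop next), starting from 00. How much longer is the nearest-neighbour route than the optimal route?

00: B9=12, J2=15, X5=17, L1=19, F7=28 ⇒ B9
B9: J2=3, L1=7, X5=13, F7=16 ⇒ J2
J2: L1=4, X5=10, F7=14 ⇒ L1
L1: X5=6, F7=10 ⇒ X5
X5: F7=12 ⇒ F7
NN route 00 → B9 → J2 → L1 → X5 → F7 → 00 costs 65.
Optimal: 00 → B9 → J2 → L1 → F7 → X5 → 00 costs 58 (by enumerating all 60 distinct tours).
Excess = 65 − 58 = 7.

The nearest-neighbour route is 7 blocks longer than optimal.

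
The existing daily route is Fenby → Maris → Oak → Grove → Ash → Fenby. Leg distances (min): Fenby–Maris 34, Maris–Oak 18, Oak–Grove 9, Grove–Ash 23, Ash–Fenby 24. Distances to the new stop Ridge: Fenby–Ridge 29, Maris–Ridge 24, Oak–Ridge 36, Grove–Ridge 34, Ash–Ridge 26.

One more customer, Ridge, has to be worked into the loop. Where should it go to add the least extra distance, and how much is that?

Adding 19 min by placing Ridge on the Fenby–Maris leg.

Insertion cost between consecutive stops i–j is d(i,Ridge) + d(Ridge,j) − d(i,j):
  between Fenby and Maris: 29 + 24 − 34 = 19
  between Maris and Oak: 24 + 36 − 18 = 42
  between Oak and Grove: 36 + 34 − 9 = 61
  between Grove and Ash: 34 + 26 − 23 = 37
  between Ash and Fenby: 26 + 29 − 24 = 31
Cheapest insertion is between Fenby and Maris, adding 19.
New total = 108 + 19 = 127.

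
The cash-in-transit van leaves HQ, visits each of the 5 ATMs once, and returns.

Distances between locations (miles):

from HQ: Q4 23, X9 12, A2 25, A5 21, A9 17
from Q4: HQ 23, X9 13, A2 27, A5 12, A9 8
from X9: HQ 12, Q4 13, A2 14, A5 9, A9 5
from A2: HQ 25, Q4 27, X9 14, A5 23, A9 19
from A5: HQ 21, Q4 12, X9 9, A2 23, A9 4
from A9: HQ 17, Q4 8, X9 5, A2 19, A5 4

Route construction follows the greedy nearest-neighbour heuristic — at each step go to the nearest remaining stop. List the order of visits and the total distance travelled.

HQ → [X9:12 / A9:17 / A5:21 / Q4:23 / A2:25] → X9 (12)
X9 → [A9:5 / A5:9 / Q4:13 / A2:14] → A9 (5)
A9 → [A5:4 / Q4:8 / A2:19] → A5 (4)
A5 → [Q4:12 / A2:23] → Q4 (12)
Q4 → [A2:27] → A2 (27)
Return A2→HQ: 25.
Total = 12 + 5 + 4 + 12 + 27 + 25 = 85.

85 miles along HQ → X9 → A9 → A5 → Q4 → A2 → HQ.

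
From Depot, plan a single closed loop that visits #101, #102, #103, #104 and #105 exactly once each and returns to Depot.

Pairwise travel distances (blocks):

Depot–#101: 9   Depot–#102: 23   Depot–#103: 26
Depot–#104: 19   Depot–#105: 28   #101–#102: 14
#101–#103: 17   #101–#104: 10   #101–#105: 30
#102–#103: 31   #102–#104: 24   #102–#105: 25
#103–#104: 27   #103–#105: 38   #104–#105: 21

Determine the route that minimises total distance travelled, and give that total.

With 5 stops there are 5!/2 = 60 distinct round trips (a route and its reverse cost the same).
Depot → #101 → #102 → #103 → #104 → #105 → Depot: 9+14+31+27+21+28 = 130
Depot → #101 → #102 → #103 → #105 → #104 → Depot: 9+14+31+38+21+19 = 132
Depot → #101 → #102 → #104 → #103 → #105 → Depot: 9+14+24+27+38+28 = 140
Depot → #101 → #102 → #104 → #105 → #103 → Depot: 9+14+24+21+38+26 = 132
Depot → #101 → #102 → #105 → #103 → #104 → Depot: 9+14+25+38+27+19 = 132
Depot → #101 → #102 → #105 → #104 → #103 → Depot: 9+14+25+21+27+26 = 122
Depot → #101 → #103 → #102 → #104 → #105 → Depot: 9+17+31+24+21+28 = 130
Depot → #101 → #103 → #102 → #105 → #104 → Depot: 9+17+31+25+21+19 = 122
Depot → #101 → #103 → #104 → #102 → #105 → Depot: 9+17+27+24+25+28 = 130
Depot → #101 → #103 → #104 → #105 → #102 → Depot: 9+17+27+21+25+23 = 122
Depot → #101 → #103 → #105 → #102 → #104 → Depot: 9+17+38+25+24+19 = 132
Depot → #101 → #103 → #105 → #104 → #102 → Depot: 9+17+38+21+24+23 = 132
Depot → #101 → #104 → #102 → #103 → #105 → Depot: 9+10+24+31+38+28 = 140
Depot → #101 → #104 → #102 → #105 → #103 → Depot: 9+10+24+25+38+26 = 132
… (46 more)
The minimum is 122.
One optimal route: Depot → #101 → #102 → #105 → #104 → #103 → Depot (or its reverse).

122 blocks — the shortest possible round trip.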